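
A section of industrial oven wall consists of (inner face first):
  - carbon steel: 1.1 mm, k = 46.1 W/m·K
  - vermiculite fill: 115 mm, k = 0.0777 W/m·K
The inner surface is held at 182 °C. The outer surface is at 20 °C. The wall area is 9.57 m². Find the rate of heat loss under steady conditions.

Q ≈ 1050 W

Treating each layer as a thermal resistance in series:
R_carbon steel = L/(kA) = 0.0011/(46.1×9.57) = 2.493×10^-6 K/W
R_vermiculite fill = L/(kA) = 0.115/(0.0777×9.57) = 0.1547 K/W
R_total = 0.1547 K/W
Q = ΔT / R_total = 162 / 0.1547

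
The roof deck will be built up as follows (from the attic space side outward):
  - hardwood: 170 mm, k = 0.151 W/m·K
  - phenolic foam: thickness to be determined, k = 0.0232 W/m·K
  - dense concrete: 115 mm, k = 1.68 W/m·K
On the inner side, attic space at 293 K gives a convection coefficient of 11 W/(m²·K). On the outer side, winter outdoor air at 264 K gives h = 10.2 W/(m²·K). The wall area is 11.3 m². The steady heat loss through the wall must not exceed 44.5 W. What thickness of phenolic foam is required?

Thermal resistances in series:
R_inner film = 1/(h_i·A) = 1/(11×11.3) = 0.008045 K/W
R_hardwood = L/(kA) = 0.17/(0.151×11.3) = 0.09963 K/W
R_dense concrete = L/(kA) = 0.115/(1.68×11.3) = 0.006058 K/W
R_outer film = 1/(h_o·A) = 1/(10.2×11.3) = 0.008676 K/W
Sum of the known resistances R_other = 0.1224 K/W
Required total resistance R_tot = ΔT/Q_allow = 29/44.5 = 0.6517 K/W
R_phenolic foam = R_tot − R_other = 0.5293 K/W
L = R·k·A = 0.5293×0.0232×11.3

L ≈ 139 mm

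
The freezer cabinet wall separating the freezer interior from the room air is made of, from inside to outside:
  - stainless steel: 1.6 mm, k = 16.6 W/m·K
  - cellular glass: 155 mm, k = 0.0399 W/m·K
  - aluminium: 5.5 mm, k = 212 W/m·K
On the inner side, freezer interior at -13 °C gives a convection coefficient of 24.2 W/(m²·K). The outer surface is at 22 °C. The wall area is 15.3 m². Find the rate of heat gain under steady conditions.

Using the resistance-network approach (series):
R_inner film = 1/(h_i·A) = 1/(24.2×15.3) = 0.002701 K/W
R_stainless steel = L/(kA) = 0.0016/(16.6×15.3) = 6.3×10^-6 K/W
R_cellular glass = L/(kA) = 0.155/(0.0399×15.3) = 0.2539 K/W
R_aluminium = L/(kA) = 0.0055/(212×15.3) = 1.696×10^-6 K/W
R_total = 0.2566 K/W
Q = ΔT / R_total = 35 / 0.2566

Q ≈ 136 W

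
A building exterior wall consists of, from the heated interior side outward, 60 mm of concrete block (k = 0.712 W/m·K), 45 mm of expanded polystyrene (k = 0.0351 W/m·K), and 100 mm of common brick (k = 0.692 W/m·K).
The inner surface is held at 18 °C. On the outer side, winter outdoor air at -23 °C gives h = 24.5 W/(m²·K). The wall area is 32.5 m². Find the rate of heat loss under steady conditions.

Thermal resistances in series:
R_concrete block = L/(kA) = 0.06/(0.712×32.5) = 0.002593 K/W
R_expanded polystyrene = L/(kA) = 0.045/(0.0351×32.5) = 0.03945 K/W
R_common brick = L/(kA) = 0.1/(0.692×32.5) = 0.004446 K/W
R_outer film = 1/(h_o·A) = 1/(24.5×32.5) = 0.001256 K/W
R_total = 0.04774 K/W
Q = ΔT / R_total = 41 / 0.04774

Q ≈ 859 W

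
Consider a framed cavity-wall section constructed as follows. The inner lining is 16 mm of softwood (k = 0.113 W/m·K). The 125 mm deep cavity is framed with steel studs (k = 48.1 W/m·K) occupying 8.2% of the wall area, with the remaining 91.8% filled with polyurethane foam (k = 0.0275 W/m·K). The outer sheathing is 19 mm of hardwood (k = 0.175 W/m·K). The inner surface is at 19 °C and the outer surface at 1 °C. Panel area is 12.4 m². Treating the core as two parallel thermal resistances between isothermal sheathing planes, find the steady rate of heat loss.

Q ≈ 792 W

Sheathing layers in series; stud and cavity paths in parallel between them.
R_inner = 0.016/(0.113×12.4) = 0.01142 K/W
R_stud  = 0.125/(48.1×0.082×12.4) = 0.002556 K/W
R_cav   = 0.125/(0.0275×0.918×12.4) = 0.3993 K/W
1/R_core = 1/R_stud + 1/R_cav → R_core = 0.00254 K/W
R_outer = 0.019/(0.175×12.4) = 0.008756 K/W
R_total = 0.02271 K/W
Q = ΔT/R_total = 18/0.02271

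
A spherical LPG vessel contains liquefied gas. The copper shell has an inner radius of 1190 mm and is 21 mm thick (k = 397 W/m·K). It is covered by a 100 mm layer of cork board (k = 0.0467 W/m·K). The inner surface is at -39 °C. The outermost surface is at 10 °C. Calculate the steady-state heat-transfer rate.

Q ≈ 457 W

Radial (spherical) resistances in series:
R_copper shell = (1/1.19 − 1/1.211)/(4π×397) = 2.921×10^-6 K/W
R_cork board = (1/1.211 − 1/1.311)/(4π×0.0467) = 0.1073 K/W
R_total = 0.1073 K/W
Q = ΔT/R_total = 49/0.1073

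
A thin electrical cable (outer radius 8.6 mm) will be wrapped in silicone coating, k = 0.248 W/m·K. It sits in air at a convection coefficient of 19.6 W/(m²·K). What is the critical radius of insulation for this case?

For a cylinder r_cr = k/h = 0.248/19.6
r_cr = 12.7 mm; since the bare radius (8.6 mm) is below r_cr, adding a thin layer of insulation will *increase* heat loss.

r_cr ≈ 12.7 mm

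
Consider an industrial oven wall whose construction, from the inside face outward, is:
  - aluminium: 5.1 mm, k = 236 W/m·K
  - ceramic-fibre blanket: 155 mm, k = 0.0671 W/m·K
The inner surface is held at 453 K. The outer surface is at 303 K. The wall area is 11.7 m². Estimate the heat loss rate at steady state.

Q ≈ 760 W

Treating each layer as a thermal resistance in series:
R_aluminium = L/(kA) = 0.0051/(236×11.7) = 1.847×10^-6 K/W
R_ceramic-fibre blanket = L/(kA) = 0.155/(0.0671×11.7) = 0.1974 K/W
R_total = 0.1974 K/W
Q = ΔT / R_total = 150 / 0.1974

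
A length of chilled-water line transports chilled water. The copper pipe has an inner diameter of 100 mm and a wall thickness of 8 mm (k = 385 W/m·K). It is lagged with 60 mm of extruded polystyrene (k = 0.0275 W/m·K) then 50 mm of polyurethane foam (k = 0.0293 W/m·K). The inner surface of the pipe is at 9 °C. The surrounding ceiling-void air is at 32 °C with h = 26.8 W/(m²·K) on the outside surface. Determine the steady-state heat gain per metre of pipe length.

Cylindrical conduction, so R = ln(r₂/r₁)/(2πkL) per layer, in series:
R_copper pipe wall = ln(58/50)/(2π×385×1) = 6.136×10^-5 K/W
R_extruded polystyrene = ln(118/58)/(2π×0.0275×1) = 4.11 K/W
R_polyurethane foam = ln(168/118)/(2π×0.0293×1) = 1.919 K/W
R_outer film = 1/(h_o·2πr_oL) = 1/(26.8×2π×0.168×1) = 0.03535 K/W
R_total = 6.065 K/W
Q = ΔT/R_total = 23/6.065

q′ ≈ 3.79 W/m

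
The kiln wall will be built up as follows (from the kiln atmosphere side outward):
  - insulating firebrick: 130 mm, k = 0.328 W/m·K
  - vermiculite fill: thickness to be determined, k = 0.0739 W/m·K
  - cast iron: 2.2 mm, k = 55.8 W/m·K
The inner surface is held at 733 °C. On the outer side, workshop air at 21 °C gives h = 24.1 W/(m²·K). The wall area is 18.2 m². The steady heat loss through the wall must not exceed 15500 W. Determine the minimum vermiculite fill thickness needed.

L ≈ 29.4 mm

Using the resistance-network approach (series):
R_insulating firebrick = L/(kA) = 0.13/(0.328×18.2) = 0.02178 K/W
R_cast iron = L/(kA) = 0.0022/(55.8×18.2) = 2.166×10^-6 K/W
R_outer film = 1/(h_o·A) = 1/(24.1×18.2) = 0.00228 K/W
Sum of the known resistances R_other = 0.02406 K/W
Required total resistance R_tot = ΔT/Q_allow = 712/15500 = 0.04594 K/W
R_vermiculite fill = R_tot − R_other = 0.02188 K/W
L = R·k·A = 0.02188×0.0739×18.2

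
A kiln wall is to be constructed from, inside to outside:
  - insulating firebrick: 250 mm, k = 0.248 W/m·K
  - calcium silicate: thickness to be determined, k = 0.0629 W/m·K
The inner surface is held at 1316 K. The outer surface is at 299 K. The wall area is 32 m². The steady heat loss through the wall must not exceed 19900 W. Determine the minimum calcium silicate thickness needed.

Treating each layer as a thermal resistance in series:
R_insulating firebrick = L/(kA) = 0.25/(0.248×32) = 0.0315 K/W
Sum of the known resistances R_other = 0.0315 K/W
Required total resistance R_tot = ΔT/Q_allow = 1017/19900 = 0.05111 K/W
R_calcium silicate = R_tot − R_other = 0.0196 K/W
L = R·k·A = 0.0196×0.0629×32

L ≈ 39.5 mm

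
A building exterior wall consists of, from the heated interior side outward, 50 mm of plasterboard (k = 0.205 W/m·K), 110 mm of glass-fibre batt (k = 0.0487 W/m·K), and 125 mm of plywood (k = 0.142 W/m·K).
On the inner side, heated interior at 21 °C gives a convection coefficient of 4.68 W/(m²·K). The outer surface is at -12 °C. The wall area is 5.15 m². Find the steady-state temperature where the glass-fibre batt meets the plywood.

T ≈ -3.92 °C

Treating each layer as a thermal resistance in series:
R_inner film = 1/(h_i·A) = 1/(4.68×5.15) = 0.04149 K/W
R_plasterboard = L/(kA) = 0.05/(0.205×5.15) = 0.04736 K/W
R_glass-fibre batt = L/(kA) = 0.11/(0.0487×5.15) = 0.4386 K/W
R_plywood = L/(kA) = 0.125/(0.142×5.15) = 0.1709 K/W
R_total = 0.6984 K/W;  Q = ΔT/R_total = 33/0.6984 = 47.25 W
T_interface = T_inner − Q·ΣR(inner→interface) = 21 − 47.3×0.5274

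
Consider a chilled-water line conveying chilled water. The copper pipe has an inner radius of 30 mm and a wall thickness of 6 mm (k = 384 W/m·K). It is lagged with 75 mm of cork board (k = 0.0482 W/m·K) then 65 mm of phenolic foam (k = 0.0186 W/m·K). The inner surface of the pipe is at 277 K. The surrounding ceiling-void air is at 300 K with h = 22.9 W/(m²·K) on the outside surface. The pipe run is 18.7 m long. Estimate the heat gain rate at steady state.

Q ≈ 55.8 W

Per-layer cylindrical resistances, series-summed:
R_copper pipe wall = ln(36/30)/(2π×384×18.7) = 4.041×10^-6 K/W
R_cork board = ln(111/36)/(2π×0.0482×18.7) = 0.1988 K/W
R_phenolic foam = ln(176/111)/(2π×0.0186×18.7) = 0.2109 K/W
R_outer film = 1/(h_o·2πr_oL) = 1/(22.9×2π×0.176×18.7) = 0.002112 K/W
R_total = 0.4119 K/W
Q = ΔT/R_total = 23/0.4119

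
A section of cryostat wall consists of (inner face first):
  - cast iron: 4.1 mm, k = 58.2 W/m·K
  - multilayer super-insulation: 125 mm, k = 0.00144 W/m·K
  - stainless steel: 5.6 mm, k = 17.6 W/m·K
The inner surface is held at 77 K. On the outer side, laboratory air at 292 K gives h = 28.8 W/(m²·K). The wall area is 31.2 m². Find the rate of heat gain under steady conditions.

Q ≈ 77.2 W

Using the resistance-network approach (series):
R_cast iron = L/(kA) = 0.0041/(58.2×31.2) = 2.258×10^-6 K/W
R_multilayer super-insulation = L/(kA) = 0.125/(0.00144×31.2) = 2.782 K/W
R_stainless steel = L/(kA) = 0.0056/(17.6×31.2) = 1.02×10^-5 K/W
R_outer film = 1/(h_o·A) = 1/(28.8×31.2) = 0.001113 K/W
R_total = 2.783 K/W
Q = ΔT / R_total = 215 / 2.783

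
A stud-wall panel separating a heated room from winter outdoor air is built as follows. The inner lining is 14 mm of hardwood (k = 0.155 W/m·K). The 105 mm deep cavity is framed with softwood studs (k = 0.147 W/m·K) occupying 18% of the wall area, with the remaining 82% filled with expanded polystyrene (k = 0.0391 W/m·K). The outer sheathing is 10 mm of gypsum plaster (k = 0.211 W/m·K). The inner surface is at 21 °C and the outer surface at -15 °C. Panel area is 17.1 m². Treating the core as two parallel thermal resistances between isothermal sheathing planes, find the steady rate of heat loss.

Sheathing layers in series; stud and cavity paths in parallel between them.
R_inner = 0.014/(0.155×17.1) = 0.005282 K/W
R_stud  = 0.105/(0.147×0.18×17.1) = 0.2321 K/W
R_cav   = 0.105/(0.0391×0.82×17.1) = 0.1915 K/W
1/R_core = 1/R_stud + 1/R_cav → R_core = 0.1049 K/W
R_outer = 0.01/(0.211×17.1) = 0.002772 K/W
R_total = 0.113 K/W
Q = ΔT/R_total = 36/0.113

Q ≈ 319 W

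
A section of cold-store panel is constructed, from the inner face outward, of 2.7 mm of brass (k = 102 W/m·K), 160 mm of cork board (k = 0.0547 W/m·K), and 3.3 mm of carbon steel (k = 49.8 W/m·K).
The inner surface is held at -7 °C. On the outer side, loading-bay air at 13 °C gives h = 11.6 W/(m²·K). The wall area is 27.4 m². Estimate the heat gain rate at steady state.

Model the wall as resistances in series:
R_brass = L/(kA) = 0.0027/(102×27.4) = 9.661×10^-7 K/W
R_cork board = L/(kA) = 0.16/(0.0547×27.4) = 0.1068 K/W
R_carbon steel = L/(kA) = 0.0033/(49.8×27.4) = 2.418×10^-6 K/W
R_outer film = 1/(h_o·A) = 1/(11.6×27.4) = 0.003146 K/W
R_total = 0.1099 K/W
Q = ΔT / R_total = 20 / 0.1099

Q ≈ 182 W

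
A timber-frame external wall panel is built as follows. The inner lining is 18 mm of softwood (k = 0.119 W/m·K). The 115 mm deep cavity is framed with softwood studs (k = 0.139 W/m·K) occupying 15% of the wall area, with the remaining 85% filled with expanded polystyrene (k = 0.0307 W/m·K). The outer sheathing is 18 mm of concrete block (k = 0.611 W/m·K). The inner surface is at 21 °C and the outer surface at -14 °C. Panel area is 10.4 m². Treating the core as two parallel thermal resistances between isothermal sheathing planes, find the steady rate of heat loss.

Q ≈ 138 W

Sheathing layers in series; stud and cavity paths in parallel between them.
R_inner = 0.018/(0.119×10.4) = 0.01454 K/W
R_stud  = 0.115/(0.139×0.15×10.4) = 0.5303 K/W
R_cav   = 0.115/(0.0307×0.85×10.4) = 0.4237 K/W
1/R_core = 1/R_stud + 1/R_cav → R_core = 0.2355 K/W
R_outer = 0.018/(0.611×10.4) = 0.002833 K/W
R_total = 0.2529 K/W
Q = ΔT/R_total = 35/0.2529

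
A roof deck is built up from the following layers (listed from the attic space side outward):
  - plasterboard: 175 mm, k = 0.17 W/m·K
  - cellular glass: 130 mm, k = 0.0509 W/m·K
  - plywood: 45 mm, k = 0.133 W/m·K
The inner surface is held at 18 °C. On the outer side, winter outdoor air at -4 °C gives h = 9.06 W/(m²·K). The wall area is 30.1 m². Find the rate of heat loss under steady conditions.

Series thermal resistances:
R_plasterboard = L/(kA) = 0.175/(0.17×30.1) = 0.0342 K/W
R_cellular glass = L/(kA) = 0.13/(0.0509×30.1) = 0.08485 K/W
R_plywood = L/(kA) = 0.045/(0.133×30.1) = 0.01124 K/W
R_outer film = 1/(h_o·A) = 1/(9.06×30.1) = 0.003667 K/W
R_total = 0.134 K/W
Q = ΔT / R_total = 22 / 0.134

Q ≈ 164 W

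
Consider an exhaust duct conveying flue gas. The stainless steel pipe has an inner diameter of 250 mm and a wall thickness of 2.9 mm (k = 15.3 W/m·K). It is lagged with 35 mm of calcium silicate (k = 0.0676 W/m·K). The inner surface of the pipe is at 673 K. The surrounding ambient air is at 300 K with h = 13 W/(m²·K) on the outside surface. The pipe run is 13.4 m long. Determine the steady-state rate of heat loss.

Per-layer cylindrical resistances, series-summed:
R_stainless steel pipe wall = ln(127.9/125)/(2π×15.3×13.4) = 1.78×10^-5 K/W
R_calcium silicate = ln(162.9/127.9)/(2π×0.0676×13.4) = 0.0425 K/W
R_outer film = 1/(h_o·2πr_oL) = 1/(13×2π×0.1629×13.4) = 0.005609 K/W
R_total = 0.04813 K/W
Q = ΔT/R_total = 373/0.04813

Q ≈ 7750 W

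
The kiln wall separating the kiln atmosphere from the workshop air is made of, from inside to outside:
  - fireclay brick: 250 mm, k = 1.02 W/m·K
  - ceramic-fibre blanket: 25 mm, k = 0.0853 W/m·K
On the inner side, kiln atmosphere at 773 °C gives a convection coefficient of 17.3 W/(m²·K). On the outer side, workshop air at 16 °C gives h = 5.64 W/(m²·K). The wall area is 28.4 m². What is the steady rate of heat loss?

Q ≈ 27800 W

Treating each layer as a thermal resistance in series:
R_inner film = 1/(h_i·A) = 1/(17.3×28.4) = 0.002035 K/W
R_fireclay brick = L/(kA) = 0.25/(1.02×28.4) = 0.00863 K/W
R_ceramic-fibre blanket = L/(kA) = 0.025/(0.0853×28.4) = 0.01032 K/W
R_outer film = 1/(h_o·A) = 1/(5.64×28.4) = 0.006243 K/W
R_total = 0.02723 K/W
Q = ΔT / R_total = 757 / 0.02723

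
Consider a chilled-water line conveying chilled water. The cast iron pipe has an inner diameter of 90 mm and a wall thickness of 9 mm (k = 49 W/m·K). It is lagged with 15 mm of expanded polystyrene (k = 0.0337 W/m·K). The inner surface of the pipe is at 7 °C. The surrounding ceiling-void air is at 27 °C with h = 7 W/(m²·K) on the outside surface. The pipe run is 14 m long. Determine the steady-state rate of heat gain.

For a radial system each layer contributes R = ln(r_out/r_in)/(2πkL); films add R = 1/(hA).
R_cast iron pipe wall = ln(54/45)/(2π×49×14) = 4.23×10^-5 K/W
R_expanded polystyrene = ln(69/54)/(2π×0.0337×14) = 0.08269 K/W
R_outer film = 1/(h_o·2πr_oL) = 1/(7×2π×0.069×14) = 0.02354 K/W
R_total = 0.1063 K/W
Q = ΔT/R_total = 20/0.1063

Q ≈ 188 W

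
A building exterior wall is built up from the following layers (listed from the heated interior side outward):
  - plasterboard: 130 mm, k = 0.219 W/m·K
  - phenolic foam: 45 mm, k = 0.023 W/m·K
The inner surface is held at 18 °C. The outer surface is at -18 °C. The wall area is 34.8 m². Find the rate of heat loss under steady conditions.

Using the resistance-network approach (series):
R_plasterboard = L/(kA) = 0.13/(0.219×34.8) = 0.01706 K/W
R_phenolic foam = L/(kA) = 0.045/(0.023×34.8) = 0.05622 K/W
R_total = 0.07328 K/W
Q = ΔT / R_total = 36 / 0.07328

Q ≈ 491 W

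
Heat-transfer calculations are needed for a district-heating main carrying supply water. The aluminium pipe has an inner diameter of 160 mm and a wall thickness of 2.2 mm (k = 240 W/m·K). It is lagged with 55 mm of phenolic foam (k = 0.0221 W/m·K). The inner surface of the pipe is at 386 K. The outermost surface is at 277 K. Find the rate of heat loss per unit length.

Treating each annulus and film as a series resistance:
R_aluminium pipe wall = ln(82.2/80)/(2π×240×1) = 1.799×10^-5 K/W
R_phenolic foam = ln(137.2/82.2)/(2π×0.0221×1) = 3.689 K/W
R_total = 3.689 K/W
Q = ΔT/R_total = 109/3.689

q′ ≈ 29.5 W/m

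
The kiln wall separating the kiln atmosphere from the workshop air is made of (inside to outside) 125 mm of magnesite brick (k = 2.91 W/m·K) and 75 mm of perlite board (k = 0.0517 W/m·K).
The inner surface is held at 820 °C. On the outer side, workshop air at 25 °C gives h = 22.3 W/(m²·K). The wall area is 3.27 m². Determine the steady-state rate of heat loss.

Q ≈ 1690 W

Thermal resistances in series:
R_magnesite brick = L/(kA) = 0.125/(2.91×3.27) = 0.01314 K/W
R_perlite board = L/(kA) = 0.075/(0.0517×3.27) = 0.4436 K/W
R_outer film = 1/(h_o·A) = 1/(22.3×3.27) = 0.01371 K/W
R_total = 0.4705 K/W
Q = ΔT / R_total = 795 / 0.4705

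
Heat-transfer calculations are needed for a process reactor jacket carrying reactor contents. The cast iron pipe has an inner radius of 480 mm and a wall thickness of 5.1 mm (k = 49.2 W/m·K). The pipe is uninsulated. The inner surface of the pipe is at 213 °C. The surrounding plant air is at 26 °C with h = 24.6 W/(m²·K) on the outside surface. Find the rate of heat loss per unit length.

q′ ≈ 14000 W/m

For a radial system each layer contributes R = ln(r_out/r_in)/(2πkL); films add R = 1/(hA).
R_cast iron pipe wall = ln(485.1/480)/(2π×49.2×1) = 3.419×10^-5 K/W
R_outer film = 1/(h_o·2πr_oL) = 1/(24.6×2π×0.4851×1) = 0.01334 K/W
R_total = 0.01337 K/W
Q = ΔT/R_total = 187/0.01337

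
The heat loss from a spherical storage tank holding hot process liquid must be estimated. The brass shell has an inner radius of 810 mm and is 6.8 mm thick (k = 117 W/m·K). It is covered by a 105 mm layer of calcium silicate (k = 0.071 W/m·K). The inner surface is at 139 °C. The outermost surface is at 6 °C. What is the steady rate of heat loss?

Q ≈ 851 W

Spherical conduction: R = (1/r_in − 1/r_out)/(4πk) per layer; series-sum.
R_brass shell = (1/0.81 − 1/0.8168)/(4π×117) = 6.991×10^-6 K/W
R_calcium silicate = (1/0.8168 − 1/0.9218)/(4π×0.071) = 0.1563 K/W
R_total = 0.1563 K/W
Q = ΔT/R_total = 133/0.1563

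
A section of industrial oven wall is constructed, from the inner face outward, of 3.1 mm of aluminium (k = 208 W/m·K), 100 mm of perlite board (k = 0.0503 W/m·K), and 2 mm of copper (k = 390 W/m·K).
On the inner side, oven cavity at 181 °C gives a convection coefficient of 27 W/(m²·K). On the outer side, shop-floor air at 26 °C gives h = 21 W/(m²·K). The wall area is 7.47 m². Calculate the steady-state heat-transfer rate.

Series thermal resistances:
R_inner film = 1/(h_i·A) = 1/(27×7.47) = 0.004958 K/W
R_aluminium = L/(kA) = 0.0031/(208×7.47) = 1.995×10^-6 K/W
R_perlite board = L/(kA) = 0.1/(0.0503×7.47) = 0.2661 K/W
R_copper = L/(kA) = 0.002/(390×7.47) = 6.865×10^-7 K/W
R_outer film = 1/(h_o·A) = 1/(21×7.47) = 0.006375 K/W
R_total = 0.2775 K/W
Q = ΔT / R_total = 155 / 0.2775

Q ≈ 559 W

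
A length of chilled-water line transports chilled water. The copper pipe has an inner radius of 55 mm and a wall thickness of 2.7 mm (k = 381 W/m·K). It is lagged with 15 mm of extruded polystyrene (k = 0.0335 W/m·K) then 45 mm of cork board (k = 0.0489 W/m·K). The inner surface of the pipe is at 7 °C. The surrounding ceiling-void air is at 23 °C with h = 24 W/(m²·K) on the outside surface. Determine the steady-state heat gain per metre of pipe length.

q′ ≈ 5.88 W/m

For a radial system each layer contributes R = ln(r_out/r_in)/(2πkL); films add R = 1/(hA).
R_copper pipe wall = ln(57.7/55)/(2π×381×1) = 2.002×10^-5 K/W
R_extruded polystyrene = ln(72.7/57.7)/(2π×0.0335×1) = 1.098 K/W
R_cork board = ln(117.7/72.7)/(2π×0.0489×1) = 1.568 K/W
R_outer film = 1/(h_o·2πr_oL) = 1/(24×2π×0.1177×1) = 0.05634 K/W
R_total = 2.722 K/W
Q = ΔT/R_total = 16/2.722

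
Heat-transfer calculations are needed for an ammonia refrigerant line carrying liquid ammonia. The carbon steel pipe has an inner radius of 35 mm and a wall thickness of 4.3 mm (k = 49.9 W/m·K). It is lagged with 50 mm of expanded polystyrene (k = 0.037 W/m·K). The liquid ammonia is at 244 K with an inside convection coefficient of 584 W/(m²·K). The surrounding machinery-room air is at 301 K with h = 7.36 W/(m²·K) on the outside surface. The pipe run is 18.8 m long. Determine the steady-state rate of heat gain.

Q ≈ 283 W

For a radial system each layer contributes R = ln(r_out/r_in)/(2πkL); films add R = 1/(hA).
R_inner film = 1/(h_i·2πr₁L) = 1/(584×2π×0.035×18.8) = 4.142×10^-4 K/W
R_carbon steel pipe wall = ln(39.3/35)/(2π×49.9×18.8) = 1.966×10^-5 K/W
R_expanded polystyrene = ln(89.3/39.3)/(2π×0.037×18.8) = 0.1878 K/W
R_outer film = 1/(h_o·2πr_oL) = 1/(7.36×2π×0.0893×18.8) = 0.01288 K/W
R_total = 0.2011 K/W
Q = ΔT/R_total = 57/0.2011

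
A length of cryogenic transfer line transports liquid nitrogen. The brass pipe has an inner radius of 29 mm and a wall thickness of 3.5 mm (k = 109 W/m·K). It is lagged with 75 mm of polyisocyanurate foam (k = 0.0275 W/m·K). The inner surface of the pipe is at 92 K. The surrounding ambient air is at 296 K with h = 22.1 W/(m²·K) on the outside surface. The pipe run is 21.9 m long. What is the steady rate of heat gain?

Cylindrical conduction, so R = ln(r₂/r₁)/(2πkL) per layer, in series:
R_brass pipe wall = ln(32.5/29)/(2π×109×21.9) = 7.597×10^-6 K/W
R_polyisocyanurate foam = ln(107.5/32.5)/(2π×0.0275×21.9) = 0.3161 K/W
R_outer film = 1/(h_o·2πr_oL) = 1/(22.1×2π×0.1075×21.9) = 0.003059 K/W
R_total = 0.3192 K/W
Q = ΔT/R_total = 204/0.3192

Q ≈ 639 W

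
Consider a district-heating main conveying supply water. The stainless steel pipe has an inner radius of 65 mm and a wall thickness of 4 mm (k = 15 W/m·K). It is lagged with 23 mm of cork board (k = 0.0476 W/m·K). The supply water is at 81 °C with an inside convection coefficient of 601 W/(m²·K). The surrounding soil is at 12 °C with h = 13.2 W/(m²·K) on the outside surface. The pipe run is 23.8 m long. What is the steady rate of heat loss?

Q ≈ 1500 W

Treating each annulus and film as a series resistance:
R_inner film = 1/(h_i·2πr₁L) = 1/(601×2π×0.065×23.8) = 1.712×10^-4 K/W
R_stainless steel pipe wall = ln(69/65)/(2π×15×23.8) = 2.662×10^-5 K/W
R_cork board = ln(92/69)/(2π×0.0476×23.8) = 0.04042 K/W
R_outer film = 1/(h_o·2πr_oL) = 1/(13.2×2π×0.092×23.8) = 0.005507 K/W
R_total = 0.04612 K/W
Q = ΔT/R_total = 69/0.04612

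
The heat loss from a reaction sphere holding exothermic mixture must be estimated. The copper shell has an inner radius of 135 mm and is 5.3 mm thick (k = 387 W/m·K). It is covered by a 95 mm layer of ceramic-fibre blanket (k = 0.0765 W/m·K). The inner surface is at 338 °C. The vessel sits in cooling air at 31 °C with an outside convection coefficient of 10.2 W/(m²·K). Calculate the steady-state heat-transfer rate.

Q ≈ 97.9 W

Radial (spherical) resistances in series:
R_copper shell = (1/0.135 − 1/0.1403)/(4π×387) = 5.754×10^-5 K/W
R_ceramic-fibre blanket = (1/0.1403 − 1/0.2353)/(4π×0.0765) = 2.993 K/W
R_outer film = 1/(h·4πr_o²) = 1/(10.2×4π×0.2353²) = 0.1409 K/W
R_total = 3.134 K/W
Q = ΔT/R_total = 307/3.134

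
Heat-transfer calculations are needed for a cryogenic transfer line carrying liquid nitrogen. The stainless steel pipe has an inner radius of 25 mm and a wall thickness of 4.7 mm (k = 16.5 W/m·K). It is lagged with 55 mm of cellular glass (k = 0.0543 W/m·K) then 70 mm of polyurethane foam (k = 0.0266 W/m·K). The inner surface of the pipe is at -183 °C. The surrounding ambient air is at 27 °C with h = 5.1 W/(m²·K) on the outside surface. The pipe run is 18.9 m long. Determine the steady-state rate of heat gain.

For a radial system each layer contributes R = ln(r_out/r_in)/(2πkL); films add R = 1/(hA).
R_stainless steel pipe wall = ln(29.7/25)/(2π×16.5×18.9) = 8.792×10^-5 K/W
R_cellular glass = ln(84.7/29.7)/(2π×0.0543×18.9) = 0.1625 K/W
R_polyurethane foam = ln(154.7/84.7)/(2π×0.0266×18.9) = 0.1907 K/W
R_outer film = 1/(h_o·2πr_oL) = 1/(5.1×2π×0.1547×18.9) = 0.01067 K/W
R_total = 0.364 K/W
Q = ΔT/R_total = 210/0.364

Q ≈ 577 W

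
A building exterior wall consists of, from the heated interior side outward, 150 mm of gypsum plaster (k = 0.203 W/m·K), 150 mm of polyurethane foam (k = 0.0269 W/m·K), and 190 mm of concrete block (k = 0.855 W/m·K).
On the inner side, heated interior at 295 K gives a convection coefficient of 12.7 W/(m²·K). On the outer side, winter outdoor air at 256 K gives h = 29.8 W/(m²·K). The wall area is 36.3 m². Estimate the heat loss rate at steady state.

Model the wall as resistances in series:
R_inner film = 1/(h_i·A) = 1/(12.7×36.3) = 0.002169 K/W
R_gypsum plaster = L/(kA) = 0.15/(0.203×36.3) = 0.02036 K/W
R_polyurethane foam = L/(kA) = 0.15/(0.0269×36.3) = 0.1536 K/W
R_concrete block = L/(kA) = 0.19/(0.855×36.3) = 0.006122 K/W
R_outer film = 1/(h_o·A) = 1/(29.8×36.3) = 9.244×10^-4 K/W
R_total = 0.1832 K/W
Q = ΔT / R_total = 39 / 0.1832

Q ≈ 213 W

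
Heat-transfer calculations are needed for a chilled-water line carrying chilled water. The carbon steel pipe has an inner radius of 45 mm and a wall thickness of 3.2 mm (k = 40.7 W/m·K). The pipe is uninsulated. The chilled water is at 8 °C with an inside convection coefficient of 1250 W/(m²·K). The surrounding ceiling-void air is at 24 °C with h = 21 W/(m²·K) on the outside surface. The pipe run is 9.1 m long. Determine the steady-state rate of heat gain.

Radial resistances (cylindrical: R_cond = ln(r_o/r_i)/(2πkL), R_conv = 1/(h·2πrL)):
R_inner film = 1/(h_i·2πr₁L) = 1/(1250×2π×0.045×9.1) = 3.109×10^-4 K/W
R_carbon steel pipe wall = ln(48.2/45)/(2π×40.7×9.1) = 2.952×10^-5 K/W
R_outer film = 1/(h_o·2πr_oL) = 1/(21×2π×0.0482×9.1) = 0.01728 K/W
R_total = 0.01762 K/W
Q = ΔT/R_total = 16/0.01762

Q ≈ 908 W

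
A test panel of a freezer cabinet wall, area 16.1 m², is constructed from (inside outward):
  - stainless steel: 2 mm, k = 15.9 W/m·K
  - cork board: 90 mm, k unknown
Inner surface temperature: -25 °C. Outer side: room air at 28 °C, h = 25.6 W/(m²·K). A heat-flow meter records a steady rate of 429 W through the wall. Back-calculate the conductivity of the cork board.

Series thermal resistances:
R_stainless steel = L/(kA) = 0.002/(15.9×16.1) = 7.813×10^-6 K/W
R_outer film = 1/(h_o·A) = 1/(25.6×16.1) = 0.002426 K/W
Sum of known resistances R_other = 0.002434 K/W
Total R = ΔT/Q = 53/429 = 0.1235 K/W
R_cork board = R_total − R_other = 0.1211 K/W
k = L/(R·A) = 0.09/(0.1211×16.1)

k ≈ 0.0462 W/(m·K)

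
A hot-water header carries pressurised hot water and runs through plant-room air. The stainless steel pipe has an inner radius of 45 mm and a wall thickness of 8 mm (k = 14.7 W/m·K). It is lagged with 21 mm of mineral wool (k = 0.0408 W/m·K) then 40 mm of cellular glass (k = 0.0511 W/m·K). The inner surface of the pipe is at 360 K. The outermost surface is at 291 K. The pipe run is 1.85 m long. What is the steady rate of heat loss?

Per-layer cylindrical resistances, series-summed:
R_stainless steel pipe wall = ln(53/45)/(2π×14.7×1.85) = 9.576×10^-4 K/W
R_mineral wool = ln(74/53)/(2π×0.0408×1.85) = 0.7038 K/W
R_cellular glass = ln(114/74)/(2π×0.0511×1.85) = 0.7275 K/W
R_total = 1.432 K/W
Q = ΔT/R_total = 69/1.432

Q ≈ 48.2 W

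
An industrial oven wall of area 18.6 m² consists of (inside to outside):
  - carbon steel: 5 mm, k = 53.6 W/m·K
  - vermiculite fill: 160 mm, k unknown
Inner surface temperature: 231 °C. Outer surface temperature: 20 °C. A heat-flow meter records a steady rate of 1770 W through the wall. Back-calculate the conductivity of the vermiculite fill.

k ≈ 0.0722 W/(m·K)

Series thermal resistances:
R_carbon steel = L/(kA) = 0.005/(53.6×18.6) = 5.015×10^-6 K/W
Sum of known resistances R_other = 5.015×10^-6 K/W
Total R = ΔT/Q = 211/1770 = 0.1192 K/W
R_vermiculite fill = R_total − R_other = 0.1192 K/W
k = L/(R·A) = 0.16/(0.1192×18.6)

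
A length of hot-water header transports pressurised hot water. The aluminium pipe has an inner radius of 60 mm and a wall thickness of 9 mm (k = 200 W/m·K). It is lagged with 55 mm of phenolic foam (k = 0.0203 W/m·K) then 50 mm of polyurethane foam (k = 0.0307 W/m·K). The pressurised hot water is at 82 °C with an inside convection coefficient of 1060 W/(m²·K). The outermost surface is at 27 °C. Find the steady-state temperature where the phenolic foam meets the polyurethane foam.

T ≈ 42.2 °C

For a radial system each layer contributes R = ln(r_out/r_in)/(2πkL); films add R = 1/(hA).
R_inner film = 1/(h_i·2πr₁L) = 1/(1060×2π×0.06×1) = 0.002502 K/W
R_aluminium pipe wall = ln(69/60)/(2π×200×1) = 1.112×10^-4 K/W
R_phenolic foam = ln(124/69)/(2π×0.0203×1) = 4.596 K/W
R_polyurethane foam = ln(174/124)/(2π×0.0307×1) = 1.756 K/W
R_total = 6.355 K/W
Q = ΔT/R_total = 55/6.355
Q = 8.66 W/m
T_interface = T_inner − Q·ΣR(inner→interface) = 82 − 8.66×4.598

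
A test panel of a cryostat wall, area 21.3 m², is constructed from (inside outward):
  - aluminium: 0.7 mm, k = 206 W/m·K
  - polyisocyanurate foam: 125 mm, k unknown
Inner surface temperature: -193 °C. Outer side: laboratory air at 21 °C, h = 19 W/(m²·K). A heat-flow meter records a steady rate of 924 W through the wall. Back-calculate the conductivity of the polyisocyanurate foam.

k ≈ 0.0256 W/(m·K)

Model the wall as resistances in series:
R_aluminium = L/(kA) = 0.0007/(206×21.3) = 1.595×10^-7 K/W
R_outer film = 1/(h_o·A) = 1/(19×21.3) = 0.002471 K/W
Sum of known resistances R_other = 0.002471 K/W
Total R = ΔT/Q = 214/924 = 0.2316 K/W
R_polyisocyanurate foam = R_total − R_other = 0.2291 K/W
k = L/(R·A) = 0.125/(0.2291×21.3)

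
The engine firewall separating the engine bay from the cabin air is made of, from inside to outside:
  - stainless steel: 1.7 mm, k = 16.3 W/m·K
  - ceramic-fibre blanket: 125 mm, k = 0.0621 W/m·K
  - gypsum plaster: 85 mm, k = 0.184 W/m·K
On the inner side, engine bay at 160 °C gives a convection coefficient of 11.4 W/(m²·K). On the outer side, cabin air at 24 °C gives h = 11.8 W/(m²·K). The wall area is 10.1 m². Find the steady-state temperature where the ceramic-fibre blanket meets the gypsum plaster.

T ≈ 52.1 °C

Using the resistance-network approach (series):
R_inner film = 1/(h_i·A) = 1/(11.4×10.1) = 0.008685 K/W
R_stainless steel = L/(kA) = 0.0017/(16.3×10.1) = 1.033×10^-5 K/W
R_ceramic-fibre blanket = L/(kA) = 0.125/(0.0621×10.1) = 0.1993 K/W
R_gypsum plaster = L/(kA) = 0.085/(0.184×10.1) = 0.04574 K/W
R_outer film = 1/(h_o·A) = 1/(11.8×10.1) = 0.008391 K/W
R_total = 0.2621 K/W;  Q = ΔT/R_total = 136/0.2621 = 518.8 W
T_interface = T_inner − Q·ΣR(inner→interface) = 160 − 519×0.208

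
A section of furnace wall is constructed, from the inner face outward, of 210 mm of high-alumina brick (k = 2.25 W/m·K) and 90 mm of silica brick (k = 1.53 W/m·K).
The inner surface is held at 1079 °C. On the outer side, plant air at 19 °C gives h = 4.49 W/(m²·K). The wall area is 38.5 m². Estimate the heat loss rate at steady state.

Q ≈ 109000 W

Series thermal resistances:
R_high-alumina brick = L/(kA) = 0.21/(2.25×38.5) = 0.002424 K/W
R_silica brick = L/(kA) = 0.09/(1.53×38.5) = 0.001528 K/W
R_outer film = 1/(h_o·A) = 1/(4.49×38.5) = 0.005785 K/W
R_total = 0.009737 K/W
Q = ΔT / R_total = 1060 / 0.009737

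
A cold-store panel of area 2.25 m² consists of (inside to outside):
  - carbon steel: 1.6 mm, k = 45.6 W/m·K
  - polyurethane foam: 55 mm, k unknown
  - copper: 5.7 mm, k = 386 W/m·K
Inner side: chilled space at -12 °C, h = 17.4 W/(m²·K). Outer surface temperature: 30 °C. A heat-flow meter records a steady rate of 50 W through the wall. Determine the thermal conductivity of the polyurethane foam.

Treating each layer as a thermal resistance in series:
R_inner film = 1/(h_i·A) = 1/(17.4×2.25) = 0.02554 K/W
R_carbon steel = L/(kA) = 0.0016/(45.6×2.25) = 1.559×10^-5 K/W
R_copper = L/(kA) = 0.0057/(386×2.25) = 6.563×10^-6 K/W
Sum of known resistances R_other = 0.02556 K/W
Total R = ΔT/Q = 42/50 = 0.84 K/W
R_polyurethane foam = R_total − R_other = 0.8144 K/W
k = L/(R·A) = 0.055/(0.8144×2.25)

k ≈ 0.03 W/(m·K)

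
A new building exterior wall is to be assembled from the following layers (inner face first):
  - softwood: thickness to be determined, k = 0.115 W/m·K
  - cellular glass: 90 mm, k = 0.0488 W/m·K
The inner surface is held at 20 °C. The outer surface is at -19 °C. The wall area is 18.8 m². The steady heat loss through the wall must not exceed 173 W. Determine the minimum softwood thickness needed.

Using the resistance-network approach (series):
R_cellular glass = L/(kA) = 0.09/(0.0488×18.8) = 0.0981 K/W
Sum of the known resistances R_other = 0.0981 K/W
Required total resistance R_tot = ΔT/Q_allow = 39/173 = 0.2254 K/W
R_softwood = R_tot − R_other = 0.1273 K/W
L = R·k·A = 0.1273×0.115×18.8

L ≈ 275 mm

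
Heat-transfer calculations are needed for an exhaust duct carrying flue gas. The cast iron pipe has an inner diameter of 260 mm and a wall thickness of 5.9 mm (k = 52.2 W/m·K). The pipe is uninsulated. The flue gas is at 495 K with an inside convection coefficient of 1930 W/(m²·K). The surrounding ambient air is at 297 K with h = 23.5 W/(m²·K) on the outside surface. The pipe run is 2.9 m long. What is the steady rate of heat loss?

For a radial system each layer contributes R = ln(r_out/r_in)/(2πkL); films add R = 1/(hA).
R_inner film = 1/(h_i·2πr₁L) = 1/(1930×2π×0.13×2.9) = 2.187×10^-4 K/W
R_cast iron pipe wall = ln(135.9/130)/(2π×52.2×2.9) = 4.666×10^-5 K/W
R_outer film = 1/(h_o·2πr_oL) = 1/(23.5×2π×0.1359×2.9) = 0.01718 K/W
R_total = 0.01745 K/W
Q = ΔT/R_total = 198/0.01745

Q ≈ 11300 W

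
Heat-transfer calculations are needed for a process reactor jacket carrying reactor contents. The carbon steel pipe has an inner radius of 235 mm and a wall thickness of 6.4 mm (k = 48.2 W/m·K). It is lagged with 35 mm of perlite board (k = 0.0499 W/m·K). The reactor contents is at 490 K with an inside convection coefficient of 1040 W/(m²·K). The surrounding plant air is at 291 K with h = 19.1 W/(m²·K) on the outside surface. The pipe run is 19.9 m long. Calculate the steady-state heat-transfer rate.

Treating each annulus and film as a series resistance:
R_inner film = 1/(h_i·2πr₁L) = 1/(1040×2π×0.235×19.9) = 3.272×10^-5 K/W
R_carbon steel pipe wall = ln(241.4/235)/(2π×48.2×19.9) = 4.458×10^-6 K/W
R_perlite board = ln(276.4/241.4)/(2π×0.0499×19.9) = 0.0217 K/W
R_outer film = 1/(h_o·2πr_oL) = 1/(19.1×2π×0.2764×19.9) = 0.001515 K/W
R_total = 0.02325 K/W
Q = ΔT/R_total = 199/0.02325

Q ≈ 8560 W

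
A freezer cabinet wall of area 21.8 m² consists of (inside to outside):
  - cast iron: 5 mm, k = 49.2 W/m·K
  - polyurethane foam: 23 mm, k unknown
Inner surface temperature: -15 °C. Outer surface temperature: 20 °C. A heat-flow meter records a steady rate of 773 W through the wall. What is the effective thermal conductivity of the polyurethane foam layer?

Model the wall as resistances in series:
R_cast iron = L/(kA) = 0.005/(49.2×21.8) = 4.662×10^-6 K/W
Sum of known resistances R_other = 4.662×10^-6 K/W
Total R = ΔT/Q = 35/773 = 0.04528 K/W
R_polyurethane foam = R_total − R_other = 0.04527 K/W
k = L/(R·A) = 0.023/(0.04527×21.8)

k ≈ 0.0233 W/(m·K)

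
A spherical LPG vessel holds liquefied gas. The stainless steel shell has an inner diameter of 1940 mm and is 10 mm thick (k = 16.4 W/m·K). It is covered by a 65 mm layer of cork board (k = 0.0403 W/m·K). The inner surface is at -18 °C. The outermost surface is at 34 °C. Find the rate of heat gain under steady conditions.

Each spherical layer contributes R = (1/r_i − 1/r_o)/(4πk):
R_stainless steel shell = (1/0.97 − 1/0.98)/(4π×16.4) = 5.104×10^-5 K/W
R_cork board = (1/0.98 − 1/1.045)/(4π×0.0403) = 0.1253 K/W
R_total = 0.1254 K/W
Q = ΔT/R_total = 52/0.1254

Q ≈ 415 W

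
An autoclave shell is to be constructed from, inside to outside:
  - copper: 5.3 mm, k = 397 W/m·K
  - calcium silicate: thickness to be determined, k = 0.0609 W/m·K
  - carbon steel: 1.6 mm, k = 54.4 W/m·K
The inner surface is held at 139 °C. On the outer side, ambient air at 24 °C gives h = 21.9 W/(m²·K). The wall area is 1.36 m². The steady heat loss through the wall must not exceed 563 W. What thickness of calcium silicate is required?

Model the wall as resistances in series:
R_copper = L/(kA) = 0.0053/(397×1.36) = 9.816×10^-6 K/W
R_carbon steel = L/(kA) = 0.0016/(54.4×1.36) = 2.163×10^-5 K/W
R_outer film = 1/(h_o·A) = 1/(21.9×1.36) = 0.03358 K/W
Sum of the known resistances R_other = 0.03361 K/W
Required total resistance R_tot = ΔT/Q_allow = 115/563 = 0.2043 K/W
R_calcium silicate = R_tot − R_other = 0.1707 K/W
L = R·k·A = 0.1707×0.0609×1.36

L ≈ 14.1 mm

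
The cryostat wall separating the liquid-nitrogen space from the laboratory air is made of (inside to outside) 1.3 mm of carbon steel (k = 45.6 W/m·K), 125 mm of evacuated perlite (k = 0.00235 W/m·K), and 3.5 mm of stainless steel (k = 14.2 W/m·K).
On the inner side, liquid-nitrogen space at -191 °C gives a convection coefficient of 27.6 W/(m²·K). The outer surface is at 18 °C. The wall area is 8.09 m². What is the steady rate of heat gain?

Q ≈ 31.8 W

Treating each layer as a thermal resistance in series:
R_inner film = 1/(h_i·A) = 1/(27.6×8.09) = 0.004479 K/W
R_carbon steel = L/(kA) = 0.0013/(45.6×8.09) = 3.524×10^-6 K/W
R_evacuated perlite = L/(kA) = 0.125/(0.00235×8.09) = 6.575 K/W
R_stainless steel = L/(kA) = 0.0035/(14.2×8.09) = 3.047×10^-5 K/W
R_total = 6.579 K/W
Q = ΔT / R_total = 209 / 6.579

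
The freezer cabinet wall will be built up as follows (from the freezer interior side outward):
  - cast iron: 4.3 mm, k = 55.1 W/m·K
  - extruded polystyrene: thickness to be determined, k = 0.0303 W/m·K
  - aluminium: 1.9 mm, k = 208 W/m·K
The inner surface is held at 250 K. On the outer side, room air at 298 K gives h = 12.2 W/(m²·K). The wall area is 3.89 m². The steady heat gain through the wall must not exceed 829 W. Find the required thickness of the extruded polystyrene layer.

Thermal resistances in series:
R_cast iron = L/(kA) = 0.0043/(55.1×3.89) = 2.006×10^-5 K/W
R_aluminium = L/(kA) = 0.0019/(208×3.89) = 2.348×10^-6 K/W
R_outer film = 1/(h_o·A) = 1/(12.2×3.89) = 0.02107 K/W
Sum of the known resistances R_other = 0.02109 K/W
Required total resistance R_tot = ΔT/Q_allow = 48/829 = 0.0579 K/W
R_extruded polystyrene = R_tot − R_other = 0.03681 K/W
L = R·k·A = 0.03681×0.0303×3.89

L ≈ 4.34 mm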